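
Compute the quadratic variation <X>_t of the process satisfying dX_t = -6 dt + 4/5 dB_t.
<X>_t = 16*t/25

For an Itô process dX_t = a(t) dt + b(t) dB_t, the quadratic variation is <X>_t = int_0^t b(s)^2 ds (the drift term does not contribute). Here b(s) = 4/5, so
  b(s)^2 = 16/25.
Integrating from 0 to t:
  <X>_t = int_0^t (16/25) ds = 16*t/25.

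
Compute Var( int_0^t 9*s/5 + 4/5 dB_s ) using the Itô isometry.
Var = t*(27*t^2 + 36*t + 16)/25

The Itô integral of a deterministic integrand f(s) has mean 0 because each increment f(s) * (B_{s+ds} - B_s) has mean 0. By the Itô isometry:
  Var( int_0^t f(s) dB_s ) = E[ (int_0^t f(s) dB_s)^2 ] = int_0^t f(s)^2 ds.
Here f(s) = 9*s/5 + 4/5, so f(s)^2 = (9*s + 4)^2/25. Integrate:
  int_0^t ((9*s + 4)^2/25) ds = t*(27*t^2 + 36*t + 16)/25.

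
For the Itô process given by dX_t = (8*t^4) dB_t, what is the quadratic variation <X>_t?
<X>_t = 64*t^9/9

For an Itô process dX_t = a(t) dt + b(t) dB_t, the quadratic variation is <X>_t = int_0^t b(s)^2 ds (the drift term does not contribute). Here b(s) = 8*s^4, so
  b(s)^2 = 64*s^8.
Integrating from 0 to t:
  <X>_t = int_0^t (64*s^8) ds = 64*t^9/9.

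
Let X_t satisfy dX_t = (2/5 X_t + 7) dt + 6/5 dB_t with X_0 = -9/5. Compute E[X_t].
E[X_t] = 157*exp(2*t/5)/10 - 35/2

Taking expectations and using E[dB_t] = 0, the mean m(t) = E[X_t] satisfies the ODE m'(t) = a m(t) + b with m(0) = x_0. With a = 2/5, b = 7, x_0 = -9/5, the solution is
  m(t) = x_0 * exp(a t) + (b/a) * (exp(a t) - 1)
       = (-9/5) * exp((2/5) t) + (7/(2/5)) * (exp((2/5) t) - 1)
       = 157*exp(2*t/5)/10 - 35/2.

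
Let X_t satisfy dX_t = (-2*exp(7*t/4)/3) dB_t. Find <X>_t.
<X>_t = 8*exp(7*t/2)/63 - 8/63

For an Itô process dX_t = a(t) dt + b(t) dB_t, the quadratic variation is <X>_t = int_0^t b(s)^2 ds (the drift term does not contribute). Here b(s) = -2*exp(7*s/4)/3, so
  b(s)^2 = 4*exp(7*s/2)/9.
Integrating from 0 to t:
  <X>_t = int_0^t (4*exp(7*s/2)/9) ds = 8*exp(7*t/2)/63 - 8/63.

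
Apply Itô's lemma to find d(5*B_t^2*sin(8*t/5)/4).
d(5*B_t^2*sin(8*t/5)/4) = (2*B_t^2*cos(8*t/5) + 5*sin(8*t/5)/4) dt + (5*B_t*sin(8*t/5)/2) dB_t

Itô's formula for f(t, x): d f(t, B_t) = (f_t + (1/2) f_xx) dt + f_x dB_t. Compute partials of f(t, x) = 5*x^2*sin(8*t/5)/4:
  f_t(t,x)  = 2*x^2*cos(8*t/5)
  f_x(t,x)  = 5*x*sin(8*t/5)/2
  f_xx(t,x) = 5*sin(8*t/5)/2
Assemble drift = f_t + (1/2) f_xx = 2*x^2*cos(8*t/5) + 5*sin(8*t/5)/4 and diffusion = f_x = 5*x*sin(8*t/5)/2. Substituting x = B_t:
  d(5*B_t^2*sin(8*t/5)/4) = (2*B_t^2*cos(8*t/5) + 5*sin(8*t/5)/4) dt + (5*B_t*sin(8*t/5)/2) dB_t.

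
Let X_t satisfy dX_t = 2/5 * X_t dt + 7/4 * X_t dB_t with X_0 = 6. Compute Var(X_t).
Var(X_t) = 36*(exp(49*t/16) - 1)*exp(4*t/5)

For GBM dX = mu X dt + sigma X dB with X_0 = x_0, apply Itô to Y = log X: dY = (mu - sigma^2/2) dt + sigma dB, so Y_t = log(x_0) + (mu - sigma^2/2) t + sigma B_t and hence X_t = x_0 * exp((mu - sigma^2/2) t + sigma B_t).
With mu = 2/5, sigma = 7/4, x_0 = 6, this gives:
  X_t = 6 * exp((-181/160) * t + (7/4) * B_t).
Since sigma*B_t ~ Normal(0, sigma^2 t), E[exp(sigma*B_t)] = exp(sigma^2 t / 2); so E[X_t] = x_0 * exp((mu - sigma^2/2) t) * exp(sigma^2 t / 2) = x_0 * exp(mu t) = 6*exp(2*t/5).
Var(X_t) = E[X_t^2] - (E[X_t])^2 = x_0^2 * exp(2 mu t) * (exp(sigma^2 t) - 1) = 36*(exp(49*t/16) - 1)*exp(4*t/5).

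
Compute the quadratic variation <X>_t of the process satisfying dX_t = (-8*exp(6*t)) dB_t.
<X>_t = 16*exp(12*t)/3 - 16/3

For an Itô process dX_t = a(t) dt + b(t) dB_t, the quadratic variation is <X>_t = int_0^t b(s)^2 ds (the drift term does not contribute). Here b(s) = -8*exp(6*s), so
  b(s)^2 = 64*exp(12*s).
Integrating from 0 to t:
  <X>_t = int_0^t (64*exp(12*s)) ds = 16*exp(12*t)/3 - 16/3.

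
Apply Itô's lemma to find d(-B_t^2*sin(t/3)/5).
d(-B_t^2*sin(t/3)/5) = (-B_t^2*cos(t/3)/15 - sin(t/3)/5) dt + (-2*B_t*sin(t/3)/5) dB_t

Itô's formula for f(t, x): d f(t, B_t) = (f_t + (1/2) f_xx) dt + f_x dB_t. Compute partials of f(t, x) = -x^2*sin(t/3)/5:
  f_t(t,x)  = -x^2*cos(t/3)/15
  f_x(t,x)  = -2*x*sin(t/3)/5
  f_xx(t,x) = -2*sin(t/3)/5
Assemble drift = f_t + (1/2) f_xx = -x^2*cos(t/3)/15 - sin(t/3)/5 and diffusion = f_x = -2*x*sin(t/3)/5. Substituting x = B_t:
  d(-B_t^2*sin(t/3)/5) = (-B_t^2*cos(t/3)/15 - sin(t/3)/5) dt + (-2*B_t*sin(t/3)/5) dB_t.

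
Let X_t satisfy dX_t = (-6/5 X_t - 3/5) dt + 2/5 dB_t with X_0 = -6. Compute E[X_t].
E[X_t] = -1/2 - 11*exp(-6*t/5)/2

Taking expectations and using E[dB_t] = 0, the mean m(t) = E[X_t] satisfies the ODE m'(t) = a m(t) + b with m(0) = x_0. With a = -6/5, b = -3/5, x_0 = -6, the solution is
  m(t) = x_0 * exp(a t) + (b/a) * (exp(a t) - 1)
       = (-6) * exp((-6/5) t) + ((-3/5)/(-6/5)) * (exp((-6/5) t) - 1)
       = -1/2 - 11*exp(-6*t/5)/2.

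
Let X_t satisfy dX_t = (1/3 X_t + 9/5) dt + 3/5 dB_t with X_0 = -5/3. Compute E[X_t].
E[X_t] = 56*exp(t/3)/15 - 27/5

Taking expectations and using E[dB_t] = 0, the mean m(t) = E[X_t] satisfies the ODE m'(t) = a m(t) + b with m(0) = x_0. With a = 1/3, b = 9/5, x_0 = -5/3, the solution is
  m(t) = x_0 * exp(a t) + (b/a) * (exp(a t) - 1)
       = (-5/3) * exp((1/3) t) + ((9/5)/(1/3)) * (exp((1/3) t) - 1)
       = 56*exp(t/3)/15 - 27/5.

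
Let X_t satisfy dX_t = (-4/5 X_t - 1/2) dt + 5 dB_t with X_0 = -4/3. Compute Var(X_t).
Var(X_t) = 125/8 - 125*exp(-8*t/5)/8

The variance V(t) = Var(X_t) satisfies V'(t) = 2 a V(t) + c^2 with V(0) = 0 (drift coefficient is linear in X, diffusion is constant). With a = -4/5, c = 5, the solution is
  V(t) = (c^2 / (2 a)) * (exp(2 a t) - 1)
       = (5^2 / (2*(-4/5))) * (exp((-8/5) t) - 1)
       = 125/8 - 125*exp(-8*t/5)/8.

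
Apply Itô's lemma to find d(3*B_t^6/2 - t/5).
d(3*B_t^6/2 - t/5) = (45*B_t^4/2 - 1/5) dt + (9*B_t^5) dB_t

Itô's formula for f(t, x): d f(t, B_t) = (f_t + (1/2) f_xx) dt + f_x dB_t. Compute partials of f(t, x) = -t/5 + 3*x^6/2:
  f_t(t,x)  = -1/5
  f_x(t,x)  = 9*x^5
  f_xx(t,x) = 45*x^4
Assemble drift = f_t + (1/2) f_xx = 45*x^4/2 - 1/5 and diffusion = f_x = 9*x^5. Substituting x = B_t:
  d(3*B_t^6/2 - t/5) = (45*B_t^4/2 - 1/5) dt + (9*B_t^5) dB_t.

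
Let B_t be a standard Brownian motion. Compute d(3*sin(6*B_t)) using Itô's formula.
d(3*sin(6*B_t)) = (-54*sin(6*B_t)) dt + (18*cos(6*B_t)) dB_t

Itô's formula for f(B_t) gives d f(B_t) = f'(B_t) dB_t + (1/2) f''(B_t) dt. Compute derivatives of f(x) = 3*sin(6*x):
  f'(x)  = 18*cos(6*x)
  f''(x) = -108*sin(6*x)
Substitute x = B_t and multiply the f'' term by 1/2:
  drift     = (1/2) * (-108*sin(6*x)) evaluated at B_t = -54*sin(6*B_t)
  diffusion = (18*cos(6*x)) evaluated at B_t = 18*cos(6*B_t)
Therefore d(3*sin(6*B_t)) = (-54*sin(6*B_t)) dt + (18*cos(6*B_t)) dB_t.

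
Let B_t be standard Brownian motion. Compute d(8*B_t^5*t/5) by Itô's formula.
d(8*B_t^5*t/5) = (8*B_t^3*(B_t^2 + 10*t)/5) dt + (8*B_t^4*t) dB_t

Itô's formula for f(t, x): d f(t, B_t) = (f_t + (1/2) f_xx) dt + f_x dB_t. Compute partials of f(t, x) = 8*t*x^5/5:
  f_t(t,x)  = 8*x^5/5
  f_x(t,x)  = 8*t*x^4
  f_xx(t,x) = 32*t*x^3
Assemble drift = f_t + (1/2) f_xx = 8*x^3*(10*t + x^2)/5 and diffusion = f_x = 8*t*x^4. Substituting x = B_t:
  d(8*B_t^5*t/5) = (8*B_t^3*(B_t^2 + 10*t)/5) dt + (8*B_t^4*t) dB_t.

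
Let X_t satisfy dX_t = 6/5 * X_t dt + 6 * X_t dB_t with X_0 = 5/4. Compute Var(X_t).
Var(X_t) = 25*(exp(36*t) - 1)*exp(12*t/5)/16

For GBM dX = mu X dt + sigma X dB with X_0 = x_0, apply Itô to Y = log X: dY = (mu - sigma^2/2) dt + sigma dB, so Y_t = log(x_0) + (mu - sigma^2/2) t + sigma B_t and hence X_t = x_0 * exp((mu - sigma^2/2) t + sigma B_t).
With mu = 6/5, sigma = 6, x_0 = 5/4, this gives:
  X_t = 5/4 * exp((-84/5) * t + (6) * B_t).
Since sigma*B_t ~ Normal(0, sigma^2 t), E[exp(sigma*B_t)] = exp(sigma^2 t / 2); so E[X_t] = x_0 * exp((mu - sigma^2/2) t) * exp(sigma^2 t / 2) = x_0 * exp(mu t) = 5*exp(6*t/5)/4.
Var(X_t) = E[X_t^2] - (E[X_t])^2 = x_0^2 * exp(2 mu t) * (exp(sigma^2 t) - 1) = 25*(exp(36*t) - 1)*exp(12*t/5)/16.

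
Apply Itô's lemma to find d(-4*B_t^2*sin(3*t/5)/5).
d(-4*B_t^2*sin(3*t/5)/5) = (-12*B_t^2*cos(3*t/5)/25 - 4*sin(3*t/5)/5) dt + (-8*B_t*sin(3*t/5)/5) dB_t

Itô's formula for f(t, x): d f(t, B_t) = (f_t + (1/2) f_xx) dt + f_x dB_t. Compute partials of f(t, x) = -4*x^2*sin(3*t/5)/5:
  f_t(t,x)  = -12*x^2*cos(3*t/5)/25
  f_x(t,x)  = -8*x*sin(3*t/5)/5
  f_xx(t,x) = -8*sin(3*t/5)/5
Assemble drift = f_t + (1/2) f_xx = -12*x^2*cos(3*t/5)/25 - 4*sin(3*t/5)/5 and diffusion = f_x = -8*x*sin(3*t/5)/5. Substituting x = B_t:
  d(-4*B_t^2*sin(3*t/5)/5) = (-12*B_t^2*cos(3*t/5)/25 - 4*sin(3*t/5)/5) dt + (-8*B_t*sin(3*t/5)/5) dB_t.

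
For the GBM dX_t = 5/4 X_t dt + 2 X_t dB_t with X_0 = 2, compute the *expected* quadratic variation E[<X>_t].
E[<X>_t] = 32*exp(13*t/2)/13 - 32/13

<X>_t = int_0^t (2 * X_s)^2 ds. Taking expectation inside the integral: E[<X>_t] = 2^2 * int_0^t E[X_s^2] ds. For GBM, E[X_s^2] = x_0^2 * exp((2 mu + sigma^2) s). Integrating:
  E[<X>_t] = 2^2 * 2^2 * (exp((2*(5/4) + 2^2) t) - 1) / (2*(5/4) + 2^2)
           = 2^2 * 2^2 * (exp((13/2) t) - 1) / (13/2) = 32*exp(13*t/2)/13 - 32/13.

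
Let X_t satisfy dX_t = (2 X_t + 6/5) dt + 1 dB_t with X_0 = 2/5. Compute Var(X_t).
Var(X_t) = exp(4*t)/4 - 1/4

The variance V(t) = Var(X_t) satisfies V'(t) = 2 a V(t) + c^2 with V(0) = 0 (drift coefficient is linear in X, diffusion is constant). With a = 2, c = 1, the solution is
  V(t) = (c^2 / (2 a)) * (exp(2 a t) - 1)
       = (1^2 / (2*2)) * (exp(4 t) - 1)
       = exp(4*t)/4 - 1/4.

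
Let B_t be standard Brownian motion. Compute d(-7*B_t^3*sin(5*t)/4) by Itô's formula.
d(-7*B_t^3*sin(5*t)/4) = (-7*B_t*(5*B_t^2*cos(5*t) + 3*sin(5*t))/4) dt + (-21*B_t^2*sin(5*t)/4) dB_t

Itô's formula for f(t, x): d f(t, B_t) = (f_t + (1/2) f_xx) dt + f_x dB_t. Compute partials of f(t, x) = -7*x^3*sin(5*t)/4:
  f_t(t,x)  = -35*x^3*cos(5*t)/4
  f_x(t,x)  = -21*x^2*sin(5*t)/4
  f_xx(t,x) = -21*x*sin(5*t)/2
Assemble drift = f_t + (1/2) f_xx = -7*x*(5*x^2*cos(5*t) + 3*sin(5*t))/4 and diffusion = f_x = -21*x^2*sin(5*t)/4. Substituting x = B_t:
  d(-7*B_t^3*sin(5*t)/4) = (-7*B_t*(5*B_t^2*cos(5*t) + 3*sin(5*t))/4) dt + (-21*B_t^2*sin(5*t)/4) dB_t.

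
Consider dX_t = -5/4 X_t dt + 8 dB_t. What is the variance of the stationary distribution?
lim Var(X_t) = 128/5

The OU SDE dX = -theta X dt + sigma dB admits the integrating factor exp(theta t): d(exp(theta t) X_t) = sigma exp(theta t) dB_t. Integrating from 0 to t gives X_t = x_0 * exp(-theta t) + sigma * int_0^t exp(-theta (t-s)) dB_s for any initial x_0. The Itô integral has variance (by the Itô isometry) sigma^2 * int_0^t exp(-2 theta (t - s)) ds = sigma^2 * (1 - exp(-2 theta t)) / (2 theta), independent of x_0.
With theta = 5/4, sigma = 8:
  Var(X_t) = (8)^2 * (1 - exp(-2*5/4 t)) / (2 * 5/4) = 128/5 - 128*exp(-5*t/2)/5.
As t -> infinity, exp(-2*5/4 t) -> 0, so the stationary variance is sigma^2 / (2 theta) = 128/5.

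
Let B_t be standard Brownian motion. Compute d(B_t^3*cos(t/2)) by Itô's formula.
d(B_t^3*cos(t/2)) = (B_t*(-B_t^2*sin(t/2) + 6*cos(t/2))/2) dt + (3*B_t^2*cos(t/2)) dB_t

Itô's formula for f(t, x): d f(t, B_t) = (f_t + (1/2) f_xx) dt + f_x dB_t. Compute partials of f(t, x) = x^3*cos(t/2):
  f_t(t,x)  = -x^3*sin(t/2)/2
  f_x(t,x)  = 3*x^2*cos(t/2)
  f_xx(t,x) = 6*x*cos(t/2)
Assemble drift = f_t + (1/2) f_xx = x*(-x^2*sin(t/2) + 6*cos(t/2))/2 and diffusion = f_x = 3*x^2*cos(t/2). Substituting x = B_t:
  d(B_t^3*cos(t/2)) = (B_t*(-B_t^2*sin(t/2) + 6*cos(t/2))/2) dt + (3*B_t^2*cos(t/2)) dB_t.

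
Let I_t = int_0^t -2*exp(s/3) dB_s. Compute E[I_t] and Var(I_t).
E[I_t] = 0; Var(I_t) = 6*exp(2*t/3) - 6

The Itô integral of a deterministic integrand f(s) has mean 0 because each increment f(s) * (B_{s+ds} - B_s) has mean 0. By the Itô isometry:
  Var( int_0^t f(s) dB_s ) = E[ (int_0^t f(s) dB_s)^2 ] = int_0^t f(s)^2 ds.
Here f(s) = -2*exp(s/3), so f(s)^2 = 4*exp(2*s/3). Integrate:
  int_0^t (4*exp(2*s/3)) ds = 6*exp(2*t/3) - 6.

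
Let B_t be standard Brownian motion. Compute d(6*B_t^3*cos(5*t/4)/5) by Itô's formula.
d(6*B_t^3*cos(5*t/4)/5) = (3*B_t*(-5*B_t^2*sin(5*t/4) + 12*cos(5*t/4))/10) dt + (18*B_t^2*cos(5*t/4)/5) dB_t

Itô's formula for f(t, x): d f(t, B_t) = (f_t + (1/2) f_xx) dt + f_x dB_t. Compute partials of f(t, x) = 6*x^3*cos(5*t/4)/5:
  f_t(t,x)  = -3*x^3*sin(5*t/4)/2
  f_x(t,x)  = 18*x^2*cos(5*t/4)/5
  f_xx(t,x) = 36*x*cos(5*t/4)/5
Assemble drift = f_t + (1/2) f_xx = 3*x*(-5*x^2*sin(5*t/4) + 12*cos(5*t/4))/10 and diffusion = f_x = 18*x^2*cos(5*t/4)/5. Substituting x = B_t:
  d(6*B_t^3*cos(5*t/4)/5) = (3*B_t*(-5*B_t^2*sin(5*t/4) + 12*cos(5*t/4))/10) dt + (18*B_t^2*cos(5*t/4)/5) dB_t.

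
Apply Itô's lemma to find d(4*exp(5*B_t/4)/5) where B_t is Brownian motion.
d(4*exp(5*B_t/4)/5) = (5*exp(5*B_t/4)/8) dt + (exp(5*B_t/4)) dB_t

Itô's formula for f(B_t) gives d f(B_t) = f'(B_t) dB_t + (1/2) f''(B_t) dt. Compute derivatives of f(x) = 4*exp(5*x/4)/5:
  f'(x)  = exp(5*x/4)
  f''(x) = 5*exp(5*x/4)/4
Substitute x = B_t and multiply the f'' term by 1/2:
  drift     = (1/2) * (5*exp(5*x/4)/4) evaluated at B_t = 5*exp(5*B_t/4)/8
  diffusion = (exp(5*x/4)) evaluated at B_t = exp(5*B_t/4)
Therefore d(4*exp(5*B_t/4)/5) = (5*exp(5*B_t/4)/8) dt + (exp(5*B_t/4)) dB_t.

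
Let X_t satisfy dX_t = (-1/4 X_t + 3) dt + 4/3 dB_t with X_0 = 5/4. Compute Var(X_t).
Var(X_t) = 32/9 - 32*exp(-t/2)/9

The variance V(t) = Var(X_t) satisfies V'(t) = 2 a V(t) + c^2 with V(0) = 0 (drift coefficient is linear in X, diffusion is constant). With a = -1/4, c = 4/3, the solution is
  V(t) = (c^2 / (2 a)) * (exp(2 a t) - 1)
       = ((4/3)^2 / (2*(-1/4))) * (exp((-1/2) t) - 1)
       = 32/9 - 32*exp(-t/2)/9.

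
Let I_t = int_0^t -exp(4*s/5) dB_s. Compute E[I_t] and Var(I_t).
E[I_t] = 0; Var(I_t) = 5*exp(8*t/5)/8 - 5/8

The Itô integral of a deterministic integrand f(s) has mean 0 because each increment f(s) * (B_{s+ds} - B_s) has mean 0. By the Itô isometry:
  Var( int_0^t f(s) dB_s ) = E[ (int_0^t f(s) dB_s)^2 ] = int_0^t f(s)^2 ds.
Here f(s) = -exp(4*s/5), so f(s)^2 = exp(8*s/5). Integrate:
  int_0^t (exp(8*s/5)) ds = 5*exp(8*t/5)/8 - 5/8.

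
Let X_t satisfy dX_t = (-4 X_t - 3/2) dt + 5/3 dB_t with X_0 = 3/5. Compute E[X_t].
E[X_t] = -3/8 + 39*exp(-4*t)/40

Taking expectations and using E[dB_t] = 0, the mean m(t) = E[X_t] satisfies the ODE m'(t) = a m(t) + b with m(0) = x_0. With a = -4, b = -3/2, x_0 = 3/5, the solution is
  m(t) = x_0 * exp(a t) + (b/a) * (exp(a t) - 1)
       = (3/5) * exp((-4) t) + ((-3/2)/(-4)) * (exp((-4) t) - 1)
       = -3/8 + 39*exp(-4*t)/40.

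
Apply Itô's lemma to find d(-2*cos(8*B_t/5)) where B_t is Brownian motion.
d(-2*cos(8*B_t/5)) = (64*cos(8*B_t/5)/25) dt + (16*sin(8*B_t/5)/5) dB_t

Itô's formula for f(B_t) gives d f(B_t) = f'(B_t) dB_t + (1/2) f''(B_t) dt. Compute derivatives of f(x) = -2*cos(8*x/5):
  f'(x)  = 16*sin(8*x/5)/5
  f''(x) = 128*cos(8*x/5)/25
Substitute x = B_t and multiply the f'' term by 1/2:
  drift     = (1/2) * (128*cos(8*x/5)/25) evaluated at B_t = 64*cos(8*B_t/5)/25
  diffusion = (16*sin(8*x/5)/5) evaluated at B_t = 16*sin(8*B_t/5)/5
Therefore d(-2*cos(8*B_t/5)) = (64*cos(8*B_t/5)/25) dt + (16*sin(8*B_t/5)/5) dB_t.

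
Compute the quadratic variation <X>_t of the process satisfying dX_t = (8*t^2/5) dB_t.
<X>_t = 64*t^5/125

For an Itô process dX_t = a(t) dt + b(t) dB_t, the quadratic variation is <X>_t = int_0^t b(s)^2 ds (the drift term does not contribute). Here b(s) = 8*s^2/5, so
  b(s)^2 = 64*s^4/25.
Integrating from 0 to t:
  <X>_t = int_0^t (64*s^4/25) ds = 64*t^5/125.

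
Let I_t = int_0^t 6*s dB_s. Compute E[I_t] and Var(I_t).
E[I_t] = 0; Var(I_t) = 12*t^3

The Itô integral of a deterministic integrand f(s) has mean 0 because each increment f(s) * (B_{s+ds} - B_s) has mean 0. By the Itô isometry:
  Var( int_0^t f(s) dB_s ) = E[ (int_0^t f(s) dB_s)^2 ] = int_0^t f(s)^2 ds.
Here f(s) = 6*s, so f(s)^2 = 36*s^2. Integrate:
  int_0^t (36*s^2) ds = 12*t^3.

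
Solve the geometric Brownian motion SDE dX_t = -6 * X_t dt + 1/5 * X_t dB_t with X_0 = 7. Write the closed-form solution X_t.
X_t = 7 * exp((-301/50) * t + (1/5) * B_t)

For GBM dX = mu X dt + sigma X dB with X_0 = x_0, apply Itô to Y = log X: dY = (mu - sigma^2/2) dt + sigma dB, so Y_t = log(x_0) + (mu - sigma^2/2) t + sigma B_t and hence X_t = x_0 * exp((mu - sigma^2/2) t + sigma B_t).
With mu = -6, sigma = 1/5, x_0 = 7, this gives:
  X_t = 7 * exp((-301/50) * t + (1/5) * B_t).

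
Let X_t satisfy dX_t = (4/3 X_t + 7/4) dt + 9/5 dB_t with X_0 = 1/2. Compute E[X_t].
E[X_t] = 29*exp(4*t/3)/16 - 21/16

Taking expectations and using E[dB_t] = 0, the mean m(t) = E[X_t] satisfies the ODE m'(t) = a m(t) + b with m(0) = x_0. With a = 4/3, b = 7/4, x_0 = 1/2, the solution is
  m(t) = x_0 * exp(a t) + (b/a) * (exp(a t) - 1)
       = (1/2) * exp((4/3) t) + ((7/4)/(4/3)) * (exp((4/3) t) - 1)
       = 29*exp(4*t/3)/16 - 21/16.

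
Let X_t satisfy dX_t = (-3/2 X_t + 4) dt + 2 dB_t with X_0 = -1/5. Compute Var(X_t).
Var(X_t) = 4/3 - 4*exp(-3*t)/3

The variance V(t) = Var(X_t) satisfies V'(t) = 2 a V(t) + c^2 with V(0) = 0 (drift coefficient is linear in X, diffusion is constant). With a = -3/2, c = 2, the solution is
  V(t) = (c^2 / (2 a)) * (exp(2 a t) - 1)
       = (2^2 / (2*(-3/2))) * (exp((-3) t) - 1)
       = 4/3 - 4*exp(-3*t)/3.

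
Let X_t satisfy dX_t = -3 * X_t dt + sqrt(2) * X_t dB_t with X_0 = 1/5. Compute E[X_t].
E[X_t] = exp(-3*t)/5

For GBM dX = mu X dt + sigma X dB with X_0 = x_0, apply Itô to Y = log X: dY = (mu - sigma^2/2) dt + sigma dB, so Y_t = log(x_0) + (mu - sigma^2/2) t + sigma B_t and hence X_t = x_0 * exp((mu - sigma^2/2) t + sigma B_t).
With mu = -3, sigma = sqrt(2), x_0 = 1/5, this gives:
  X_t = 1/5 * exp((-4) * t + (sqrt(2)) * B_t).
Since sigma*B_t ~ Normal(0, sigma^2 t), E[exp(sigma*B_t)] = exp(sigma^2 t / 2); so E[X_t] = x_0 * exp((mu - sigma^2/2) t) * exp(sigma^2 t / 2) = x_0 * exp(mu t) = exp(-3*t)/5.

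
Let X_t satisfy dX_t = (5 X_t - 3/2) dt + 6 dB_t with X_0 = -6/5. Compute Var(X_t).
Var(X_t) = 18*exp(10*t)/5 - 18/5

The variance V(t) = Var(X_t) satisfies V'(t) = 2 a V(t) + c^2 with V(0) = 0 (drift coefficient is linear in X, diffusion is constant). With a = 5, c = 6, the solution is
  V(t) = (c^2 / (2 a)) * (exp(2 a t) - 1)
       = (6^2 / (2*5)) * (exp(10 t) - 1)
       = 18*exp(10*t)/5 - 18/5.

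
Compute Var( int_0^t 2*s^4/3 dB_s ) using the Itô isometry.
Var = 4*t^9/81

The Itô integral of a deterministic integrand f(s) has mean 0 because each increment f(s) * (B_{s+ds} - B_s) has mean 0. By the Itô isometry:
  Var( int_0^t f(s) dB_s ) = E[ (int_0^t f(s) dB_s)^2 ] = int_0^t f(s)^2 ds.
Here f(s) = 2*s^4/3, so f(s)^2 = 4*s^8/9. Integrate:
  int_0^t (4*s^8/9) ds = 4*t^9/81.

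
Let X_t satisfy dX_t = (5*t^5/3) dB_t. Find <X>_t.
<X>_t = 25*t^11/99

For an Itô process dX_t = a(t) dt + b(t) dB_t, the quadratic variation is <X>_t = int_0^t b(s)^2 ds (the drift term does not contribute). Here b(s) = 5*s^5/3, so
  b(s)^2 = 25*s^10/9.
Integrating from 0 to t:
  <X>_t = int_0^t (25*s^10/9) ds = 25*t^11/99.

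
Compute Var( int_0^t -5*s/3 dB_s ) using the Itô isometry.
Var = 25*t^3/27

The Itô integral of a deterministic integrand f(s) has mean 0 because each increment f(s) * (B_{s+ds} - B_s) has mean 0. By the Itô isometry:
  Var( int_0^t f(s) dB_s ) = E[ (int_0^t f(s) dB_s)^2 ] = int_0^t f(s)^2 ds.
Here f(s) = -5*s/3, so f(s)^2 = 25*s^2/9. Integrate:
  int_0^t (25*s^2/9) ds = 25*t^3/27.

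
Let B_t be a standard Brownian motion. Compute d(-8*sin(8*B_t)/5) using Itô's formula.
d(-8*sin(8*B_t)/5) = (256*sin(8*B_t)/5) dt + (-64*cos(8*B_t)/5) dB_t

Itô's formula for f(B_t) gives d f(B_t) = f'(B_t) dB_t + (1/2) f''(B_t) dt. Compute derivatives of f(x) = -8*sin(8*x)/5:
  f'(x)  = -64*cos(8*x)/5
  f''(x) = 512*sin(8*x)/5
Substitute x = B_t and multiply the f'' term by 1/2:
  drift     = (1/2) * (512*sin(8*x)/5) evaluated at B_t = 256*sin(8*B_t)/5
  diffusion = (-64*cos(8*x)/5) evaluated at B_t = -64*cos(8*B_t)/5
Therefore d(-8*sin(8*B_t)/5) = (256*sin(8*B_t)/5) dt + (-64*cos(8*B_t)/5) dB_t.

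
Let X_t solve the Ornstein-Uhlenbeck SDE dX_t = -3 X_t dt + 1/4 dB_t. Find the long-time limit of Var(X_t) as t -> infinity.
lim Var(X_t) = 1/96

The OU SDE dX = -theta X dt + sigma dB admits the integrating factor exp(theta t): d(exp(theta t) X_t) = sigma exp(theta t) dB_t. Integrating from 0 to t gives X_t = x_0 * exp(-theta t) + sigma * int_0^t exp(-theta (t-s)) dB_s for any initial x_0. The Itô integral has variance (by the Itô isometry) sigma^2 * int_0^t exp(-2 theta (t - s)) ds = sigma^2 * (1 - exp(-2 theta t)) / (2 theta), independent of x_0.
With theta = 3, sigma = 1/4:
  Var(X_t) = (1/4)^2 * (1 - exp(-2*3 t)) / (2 * 3) = 1/96 - exp(-6*t)/96.
As t -> infinity, exp(-2*3 t) -> 0, so the stationary variance is sigma^2 / (2 theta) = 1/96.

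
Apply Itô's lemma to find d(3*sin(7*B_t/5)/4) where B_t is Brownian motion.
d(3*sin(7*B_t/5)/4) = (-147*sin(7*B_t/5)/200) dt + (21*cos(7*B_t/5)/20) dB_t

Itô's formula for f(B_t) gives d f(B_t) = f'(B_t) dB_t + (1/2) f''(B_t) dt. Compute derivatives of f(x) = 3*sin(7*x/5)/4:
  f'(x)  = 21*cos(7*x/5)/20
  f''(x) = -147*sin(7*x/5)/100
Substitute x = B_t and multiply the f'' term by 1/2:
  drift     = (1/2) * (-147*sin(7*x/5)/100) evaluated at B_t = -147*sin(7*B_t/5)/200
  diffusion = (21*cos(7*x/5)/20) evaluated at B_t = 21*cos(7*B_t/5)/20
Therefore d(3*sin(7*B_t/5)/4) = (-147*sin(7*B_t/5)/200) dt + (21*cos(7*B_t/5)/20) dB_t.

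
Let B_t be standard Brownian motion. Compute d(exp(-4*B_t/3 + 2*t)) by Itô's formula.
d(exp(-4*B_t/3 + 2*t)) = (26*exp(-4*B_t/3 + 2*t)/9) dt + (-4*exp(-4*B_t/3 + 2*t)/3) dB_t

Itô's formula for f(t, x): d f(t, B_t) = (f_t + (1/2) f_xx) dt + f_x dB_t. Compute partials of f(t, x) = exp(2*t - 4*x/3):
  f_t(t,x)  = 2*exp(2*t - 4*x/3)
  f_x(t,x)  = -4*exp(2*t - 4*x/3)/3
  f_xx(t,x) = 16*exp(2*t - 4*x/3)/9
Assemble drift = f_t + (1/2) f_xx = 26*exp(2*t - 4*x/3)/9 and diffusion = f_x = -4*exp(2*t - 4*x/3)/3. Substituting x = B_t:
  d(exp(-4*B_t/3 + 2*t)) = (26*exp(-4*B_t/3 + 2*t)/9) dt + (-4*exp(-4*B_t/3 + 2*t)/3) dB_t.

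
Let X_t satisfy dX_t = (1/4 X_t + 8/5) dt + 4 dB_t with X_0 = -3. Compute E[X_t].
E[X_t] = 17*exp(t/4)/5 - 32/5

Taking expectations and using E[dB_t] = 0, the mean m(t) = E[X_t] satisfies the ODE m'(t) = a m(t) + b with m(0) = x_0. With a = 1/4, b = 8/5, x_0 = -3, the solution is
  m(t) = x_0 * exp(a t) + (b/a) * (exp(a t) - 1)
       = (-3) * exp((1/4) t) + ((8/5)/(1/4)) * (exp((1/4) t) - 1)
       = 17*exp(t/4)/5 - 32/5.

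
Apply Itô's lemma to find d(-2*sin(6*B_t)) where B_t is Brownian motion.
d(-2*sin(6*B_t)) = (36*sin(6*B_t)) dt + (-12*cos(6*B_t)) dB_t

Itô's formula for f(B_t) gives d f(B_t) = f'(B_t) dB_t + (1/2) f''(B_t) dt. Compute derivatives of f(x) = -2*sin(6*x):
  f'(x)  = -12*cos(6*x)
  f''(x) = 72*sin(6*x)
Substitute x = B_t and multiply the f'' term by 1/2:
  drift     = (1/2) * (72*sin(6*x)) evaluated at B_t = 36*sin(6*B_t)
  diffusion = (-12*cos(6*x)) evaluated at B_t = -12*cos(6*B_t)
Therefore d(-2*sin(6*B_t)) = (36*sin(6*B_t)) dt + (-12*cos(6*B_t)) dB_t.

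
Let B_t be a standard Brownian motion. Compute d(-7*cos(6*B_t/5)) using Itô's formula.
d(-7*cos(6*B_t/5)) = (126*cos(6*B_t/5)/25) dt + (42*sin(6*B_t/5)/5) dB_t

Itô's formula for f(B_t) gives d f(B_t) = f'(B_t) dB_t + (1/2) f''(B_t) dt. Compute derivatives of f(x) = -7*cos(6*x/5):
  f'(x)  = 42*sin(6*x/5)/5
  f''(x) = 252*cos(6*x/5)/25
Substitute x = B_t and multiply the f'' term by 1/2:
  drift     = (1/2) * (252*cos(6*x/5)/25) evaluated at B_t = 126*cos(6*B_t/5)/25
  diffusion = (42*sin(6*x/5)/5) evaluated at B_t = 42*sin(6*B_t/5)/5
Therefore d(-7*cos(6*B_t/5)) = (126*cos(6*B_t/5)/25) dt + (42*sin(6*B_t/5)/5) dB_t.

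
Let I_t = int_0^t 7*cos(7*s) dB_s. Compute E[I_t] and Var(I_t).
E[I_t] = 0; Var(I_t) = 49*t/2 + 7*sin(14*t)/4

The Itô integral of a deterministic integrand f(s) has mean 0 because each increment f(s) * (B_{s+ds} - B_s) has mean 0. By the Itô isometry:
  Var( int_0^t f(s) dB_s ) = E[ (int_0^t f(s) dB_s)^2 ] = int_0^t f(s)^2 ds.
Here f(s) = 7*cos(7*s), so f(s)^2 = 49*cos(7*s)^2. Integrate:
  int_0^t (49*cos(7*s)^2) ds = 49*t/2 + 7*sin(14*t)/4.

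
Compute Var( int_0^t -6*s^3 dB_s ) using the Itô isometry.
Var = 36*t^7/7

The Itô integral of a deterministic integrand f(s) has mean 0 because each increment f(s) * (B_{s+ds} - B_s) has mean 0. By the Itô isometry:
  Var( int_0^t f(s) dB_s ) = E[ (int_0^t f(s) dB_s)^2 ] = int_0^t f(s)^2 ds.
Here f(s) = -6*s^3, so f(s)^2 = 36*s^6. Integrate:
  int_0^t (36*s^6) ds = 36*t^7/7.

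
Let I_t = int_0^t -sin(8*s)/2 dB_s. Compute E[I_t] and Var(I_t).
E[I_t] = 0; Var(I_t) = t/8 - sin(8*t)*cos(8*t)/64

The Itô integral of a deterministic integrand f(s) has mean 0 because each increment f(s) * (B_{s+ds} - B_s) has mean 0. By the Itô isometry:
  Var( int_0^t f(s) dB_s ) = E[ (int_0^t f(s) dB_s)^2 ] = int_0^t f(s)^2 ds.
Here f(s) = -sin(8*s)/2, so f(s)^2 = sin(8*s)^2/4. Integrate:
  int_0^t (sin(8*s)^2/4) ds = t/8 - sin(8*t)*cos(8*t)/64.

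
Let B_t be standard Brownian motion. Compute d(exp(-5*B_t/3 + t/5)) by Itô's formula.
d(exp(-5*B_t/3 + t/5)) = (143*exp(-5*B_t/3 + t/5)/90) dt + (-5*exp(-5*B_t/3 + t/5)/3) dB_t

Itô's formula for f(t, x): d f(t, B_t) = (f_t + (1/2) f_xx) dt + f_x dB_t. Compute partials of f(t, x) = exp(t/5 - 5*x/3):
  f_t(t,x)  = exp(t/5 - 5*x/3)/5
  f_x(t,x)  = -5*exp(t/5 - 5*x/3)/3
  f_xx(t,x) = 25*exp(t/5 - 5*x/3)/9
Assemble drift = f_t + (1/2) f_xx = 143*exp(t/5 - 5*x/3)/90 and diffusion = f_x = -5*exp(t/5 - 5*x/3)/3. Substituting x = B_t:
  d(exp(-5*B_t/3 + t/5)) = (143*exp(-5*B_t/3 + t/5)/90) dt + (-5*exp(-5*B_t/3 + t/5)/3) dB_t.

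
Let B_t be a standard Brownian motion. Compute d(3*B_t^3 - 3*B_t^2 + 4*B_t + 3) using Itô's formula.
d(3*B_t^3 - 3*B_t^2 + 4*B_t + 3) = (9*B_t - 3) dt + (9*B_t^2 - 6*B_t + 4) dB_t

Itô's formula for f(B_t) gives d f(B_t) = f'(B_t) dB_t + (1/2) f''(B_t) dt. Compute derivatives of f(x) = 3*x^3 - 3*x^2 + 4*x + 3:
  f'(x)  = 9*x^2 - 6*x + 4
  f''(x) = 18*x - 6
Substitute x = B_t and multiply the f'' term by 1/2:
  drift     = (1/2) * (18*x - 6) evaluated at B_t = 9*B_t - 3
  diffusion = (9*x^2 - 6*x + 4) evaluated at B_t = 9*B_t^2 - 6*B_t + 4
Therefore d(3*B_t^3 - 3*B_t^2 + 4*B_t + 3) = (9*B_t - 3) dt + (9*B_t^2 - 6*B_t + 4) dB_t.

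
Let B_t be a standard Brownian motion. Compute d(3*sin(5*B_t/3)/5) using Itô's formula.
d(3*sin(5*B_t/3)/5) = (-5*sin(5*B_t/3)/6) dt + (cos(5*B_t/3)) dB_t

Itô's formula for f(B_t) gives d f(B_t) = f'(B_t) dB_t + (1/2) f''(B_t) dt. Compute derivatives of f(x) = 3*sin(5*x/3)/5:
  f'(x)  = cos(5*x/3)
  f''(x) = -5*sin(5*x/3)/3
Substitute x = B_t and multiply the f'' term by 1/2:
  drift     = (1/2) * (-5*sin(5*x/3)/3) evaluated at B_t = -5*sin(5*B_t/3)/6
  diffusion = (cos(5*x/3)) evaluated at B_t = cos(5*B_t/3)
Therefore d(3*sin(5*B_t/3)/5) = (-5*sin(5*B_t/3)/6) dt + (cos(5*B_t/3)) dB_t.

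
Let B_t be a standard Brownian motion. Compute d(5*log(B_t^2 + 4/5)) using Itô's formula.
d(5*log(B_t^2 + 4/5)) = (25*(4 - 5*B_t^2)/(5*B_t^2 + 4)^2) dt + (50*B_t/(5*B_t^2 + 4)) dB_t

Itô's formula for f(B_t) gives d f(B_t) = f'(B_t) dB_t + (1/2) f''(B_t) dt. Compute derivatives of f(x) = 5*log(x^2 + 4/5):
  f'(x)  = 50*x/(5*x^2 + 4)
  f''(x) = 50*(4 - 5*x^2)/(5*x^2 + 4)^2
Substitute x = B_t and multiply the f'' term by 1/2:
  drift     = (1/2) * (50*(4 - 5*x^2)/(5*x^2 + 4)^2) evaluated at B_t = 25*(4 - 5*B_t^2)/(5*B_t^2 + 4)^2
  diffusion = (50*x/(5*x^2 + 4)) evaluated at B_t = 50*B_t/(5*B_t^2 + 4)
Therefore d(5*log(B_t^2 + 4/5)) = (25*(4 - 5*B_t^2)/(5*B_t^2 + 4)^2) dt + (50*B_t/(5*B_t^2 + 4)) dB_t.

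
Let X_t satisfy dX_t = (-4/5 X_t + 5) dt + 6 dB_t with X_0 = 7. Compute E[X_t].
E[X_t] = 25/4 + 3*exp(-4*t/5)/4

Taking expectations and using E[dB_t] = 0, the mean m(t) = E[X_t] satisfies the ODE m'(t) = a m(t) + b with m(0) = x_0. With a = -4/5, b = 5, x_0 = 7, the solution is
  m(t) = x_0 * exp(a t) + (b/a) * (exp(a t) - 1)
       = 7 * exp((-4/5) t) + (5/(-4/5)) * (exp((-4/5) t) - 1)
       = 25/4 + 3*exp(-4*t/5)/4.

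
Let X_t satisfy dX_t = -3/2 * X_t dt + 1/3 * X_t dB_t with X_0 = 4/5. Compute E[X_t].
E[X_t] = 4*exp(-3*t/2)/5

For GBM dX = mu X dt + sigma X dB with X_0 = x_0, apply Itô to Y = log X: dY = (mu - sigma^2/2) dt + sigma dB, so Y_t = log(x_0) + (mu - sigma^2/2) t + sigma B_t and hence X_t = x_0 * exp((mu - sigma^2/2) t + sigma B_t).
With mu = -3/2, sigma = 1/3, x_0 = 4/5, this gives:
  X_t = 4/5 * exp((-14/9) * t + (1/3) * B_t).
Since sigma*B_t ~ Normal(0, sigma^2 t), E[exp(sigma*B_t)] = exp(sigma^2 t / 2); so E[X_t] = x_0 * exp((mu - sigma^2/2) t) * exp(sigma^2 t / 2) = x_0 * exp(mu t) = 4*exp(-3*t/2)/5.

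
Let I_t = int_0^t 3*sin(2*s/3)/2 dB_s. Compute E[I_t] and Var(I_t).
E[I_t] = 0; Var(I_t) = 9*t/8 - 27*sin(4*t/3)/32

The Itô integral of a deterministic integrand f(s) has mean 0 because each increment f(s) * (B_{s+ds} - B_s) has mean 0. By the Itô isometry:
  Var( int_0^t f(s) dB_s ) = E[ (int_0^t f(s) dB_s)^2 ] = int_0^t f(s)^2 ds.
Here f(s) = 3*sin(2*s/3)/2, so f(s)^2 = 9*sin(2*s/3)^2/4. Integrate:
  int_0^t (9*sin(2*s/3)^2/4) ds = 9*t/8 - 27*sin(4*t/3)/32.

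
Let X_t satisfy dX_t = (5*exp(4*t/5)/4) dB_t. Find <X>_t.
<X>_t = 125*exp(8*t/5)/128 - 125/128

For an Itô process dX_t = a(t) dt + b(t) dB_t, the quadratic variation is <X>_t = int_0^t b(s)^2 ds (the drift term does not contribute). Here b(s) = 5*exp(4*s/5)/4, so
  b(s)^2 = 25*exp(8*s/5)/16.
Integrating from 0 to t:
  <X>_t = int_0^t (25*exp(8*s/5)/16) ds = 125*exp(8*t/5)/128 - 125/128.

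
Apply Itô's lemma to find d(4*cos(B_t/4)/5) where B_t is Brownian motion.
d(4*cos(B_t/4)/5) = (-cos(B_t/4)/40) dt + (-sin(B_t/4)/5) dB_t

Itô's formula for f(B_t) gives d f(B_t) = f'(B_t) dB_t + (1/2) f''(B_t) dt. Compute derivatives of f(x) = 4*cos(x/4)/5:
  f'(x)  = -sin(x/4)/5
  f''(x) = -cos(x/4)/20
Substitute x = B_t and multiply the f'' term by 1/2:
  drift     = (1/2) * (-cos(x/4)/20) evaluated at B_t = -cos(B_t/4)/40
  diffusion = (-sin(x/4)/5) evaluated at B_t = -sin(B_t/4)/5
Therefore d(4*cos(B_t/4)/5) = (-cos(B_t/4)/40) dt + (-sin(B_t/4)/5) dB_t.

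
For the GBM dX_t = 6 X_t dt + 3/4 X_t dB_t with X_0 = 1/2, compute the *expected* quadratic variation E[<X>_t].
E[<X>_t] = 3*exp(201*t/16)/268 - 3/268

<X>_t = int_0^t ((3/4) * X_s)^2 ds. Taking expectation inside the integral: E[<X>_t] = (3/4)^2 * int_0^t E[X_s^2] ds. For GBM, E[X_s^2] = x_0^2 * exp((2 mu + sigma^2) s). Integrating:
  E[<X>_t] = (3/4)^2 * (1/2)^2 * (exp((2*6 + (3/4)^2) t) - 1) / (2*6 + (3/4)^2)
           = (3/4)^2 * (1/2)^2 * (exp((201/16) t) - 1) / (201/16) = 3*exp(201*t/16)/268 - 3/268.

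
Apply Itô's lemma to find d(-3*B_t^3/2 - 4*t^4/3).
d(-3*B_t^3/2 - 4*t^4/3) = (-9*B_t/2 - 16*t^3/3) dt + (-9*B_t^2/2) dB_t

Itô's formula for f(t, x): d f(t, B_t) = (f_t + (1/2) f_xx) dt + f_x dB_t. Compute partials of f(t, x) = -4*t^4/3 - 3*x^3/2:
  f_t(t,x)  = -16*t^3/3
  f_x(t,x)  = -9*x^2/2
  f_xx(t,x) = -9*x
Assemble drift = f_t + (1/2) f_xx = -16*t^3/3 - 9*x/2 and diffusion = f_x = -9*x^2/2. Substituting x = B_t:
  d(-3*B_t^3/2 - 4*t^4/3) = (-9*B_t/2 - 16*t^3/3) dt + (-9*B_t^2/2) dB_t.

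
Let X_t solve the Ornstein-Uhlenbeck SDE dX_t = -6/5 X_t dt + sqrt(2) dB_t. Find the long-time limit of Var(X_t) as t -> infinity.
lim Var(X_t) = 5/6

The OU SDE dX = -theta X dt + sigma dB admits the integrating factor exp(theta t): d(exp(theta t) X_t) = sigma exp(theta t) dB_t. Integrating from 0 to t gives X_t = x_0 * exp(-theta t) + sigma * int_0^t exp(-theta (t-s)) dB_s for any initial x_0. The Itô integral has variance (by the Itô isometry) sigma^2 * int_0^t exp(-2 theta (t - s)) ds = sigma^2 * (1 - exp(-2 theta t)) / (2 theta), independent of x_0.
With theta = 6/5, sigma = sqrt(2):
  Var(X_t) = (sqrt(2))^2 * (1 - exp(-2*6/5 t)) / (2 * 6/5) = 5/6 - 5*exp(-12*t/5)/6.
As t -> infinity, exp(-2*6/5 t) -> 0, so the stationary variance is sigma^2 / (2 theta) = 5/6.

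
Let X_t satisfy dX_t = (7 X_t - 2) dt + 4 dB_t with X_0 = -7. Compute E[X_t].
E[X_t] = 2/7 - 51*exp(7*t)/7

Taking expectations and using E[dB_t] = 0, the mean m(t) = E[X_t] satisfies the ODE m'(t) = a m(t) + b with m(0) = x_0. With a = 7, b = -2, x_0 = -7, the solution is
  m(t) = x_0 * exp(a t) + (b/a) * (exp(a t) - 1)
       = (-7) * exp(7 t) + ((-2)/7) * (exp(7 t) - 1)
       = 2/7 - 51*exp(7*t)/7.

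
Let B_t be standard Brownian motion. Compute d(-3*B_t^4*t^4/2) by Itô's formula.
d(-3*B_t^4*t^4/2) = (B_t^2*t^3*(-6*B_t^2 - 9*t)) dt + (-6*B_t^3*t^4) dB_t

Itô's formula for f(t, x): d f(t, B_t) = (f_t + (1/2) f_xx) dt + f_x dB_t. Compute partials of f(t, x) = -3*t^4*x^4/2:
  f_t(t,x)  = -6*t^3*x^4
  f_x(t,x)  = -6*t^4*x^3
  f_xx(t,x) = -18*t^4*x^2
Assemble drift = f_t + (1/2) f_xx = t^3*x^2*(-9*t - 6*x^2) and diffusion = f_x = -6*t^4*x^3. Substituting x = B_t:
  d(-3*B_t^4*t^4/2) = (B_t^2*t^3*(-6*B_t^2 - 9*t)) dt + (-6*B_t^3*t^4) dB_t.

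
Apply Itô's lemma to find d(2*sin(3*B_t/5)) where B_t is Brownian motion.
d(2*sin(3*B_t/5)) = (-9*sin(3*B_t/5)/25) dt + (6*cos(3*B_t/5)/5) dB_t

Itô's formula for f(B_t) gives d f(B_t) = f'(B_t) dB_t + (1/2) f''(B_t) dt. Compute derivatives of f(x) = 2*sin(3*x/5):
  f'(x)  = 6*cos(3*x/5)/5
  f''(x) = -18*sin(3*x/5)/25
Substitute x = B_t and multiply the f'' term by 1/2:
  drift     = (1/2) * (-18*sin(3*x/5)/25) evaluated at B_t = -9*sin(3*B_t/5)/25
  diffusion = (6*cos(3*x/5)/5) evaluated at B_t = 6*cos(3*B_t/5)/5
Therefore d(2*sin(3*B_t/5)) = (-9*sin(3*B_t/5)/25) dt + (6*cos(3*B_t/5)/5) dB_t.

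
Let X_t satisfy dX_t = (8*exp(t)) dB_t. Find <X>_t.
<X>_t = 32*exp(2*t) - 32

For an Itô process dX_t = a(t) dt + b(t) dB_t, the quadratic variation is <X>_t = int_0^t b(s)^2 ds (the drift term does not contribute). Here b(s) = 8*exp(s), so
  b(s)^2 = 64*exp(2*s).
Integrating from 0 to t:
  <X>_t = int_0^t (64*exp(2*s)) ds = 32*exp(2*t) - 32.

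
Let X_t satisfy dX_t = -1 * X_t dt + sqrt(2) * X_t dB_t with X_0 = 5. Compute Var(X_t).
Var(X_t) = 25 - 25*exp(-2*t)

For GBM dX = mu X dt + sigma X dB with X_0 = x_0, apply Itô to Y = log X: dY = (mu - sigma^2/2) dt + sigma dB, so Y_t = log(x_0) + (mu - sigma^2/2) t + sigma B_t and hence X_t = x_0 * exp((mu - sigma^2/2) t + sigma B_t).
With mu = -1, sigma = sqrt(2), x_0 = 5, this gives:
  X_t = 5 * exp((-2) * t + (sqrt(2)) * B_t).
Since sigma*B_t ~ Normal(0, sigma^2 t), E[exp(sigma*B_t)] = exp(sigma^2 t / 2); so E[X_t] = x_0 * exp((mu - sigma^2/2) t) * exp(sigma^2 t / 2) = x_0 * exp(mu t) = 5*exp(-t).
Var(X_t) = E[X_t^2] - (E[X_t])^2 = x_0^2 * exp(2 mu t) * (exp(sigma^2 t) - 1) = 25 - 25*exp(-2*t).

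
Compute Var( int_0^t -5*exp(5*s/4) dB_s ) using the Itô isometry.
Var = 10*exp(5*t/2) - 10

The Itô integral of a deterministic integrand f(s) has mean 0 because each increment f(s) * (B_{s+ds} - B_s) has mean 0. By the Itô isometry:
  Var( int_0^t f(s) dB_s ) = E[ (int_0^t f(s) dB_s)^2 ] = int_0^t f(s)^2 ds.
Here f(s) = -5*exp(5*s/4), so f(s)^2 = 25*exp(5*s/2). Integrate:
  int_0^t (25*exp(5*s/2)) ds = 10*exp(5*t/2) - 10.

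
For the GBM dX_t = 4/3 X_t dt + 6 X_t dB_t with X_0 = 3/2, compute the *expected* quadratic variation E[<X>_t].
E[<X>_t] = 243*exp(116*t/3)/116 - 243/116

<X>_t = int_0^t (6 * X_s)^2 ds. Taking expectation inside the integral: E[<X>_t] = 6^2 * int_0^t E[X_s^2] ds. For GBM, E[X_s^2] = x_0^2 * exp((2 mu + sigma^2) s). Integrating:
  E[<X>_t] = 6^2 * (3/2)^2 * (exp((2*(4/3) + 6^2) t) - 1) / (2*(4/3) + 6^2)
           = 6^2 * (3/2)^2 * (exp((116/3) t) - 1) / (116/3) = 243*exp(116*t/3)/116 - 243/116.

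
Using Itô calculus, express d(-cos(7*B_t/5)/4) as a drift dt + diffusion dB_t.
d(-cos(7*B_t/5)/4) = (49*cos(7*B_t/5)/200) dt + (7*sin(7*B_t/5)/20) dB_t

Itô's formula for f(B_t) gives d f(B_t) = f'(B_t) dB_t + (1/2) f''(B_t) dt. Compute derivatives of f(x) = -cos(7*x/5)/4:
  f'(x)  = 7*sin(7*x/5)/20
  f''(x) = 49*cos(7*x/5)/100
Substitute x = B_t and multiply the f'' term by 1/2:
  drift     = (1/2) * (49*cos(7*x/5)/100) evaluated at B_t = 49*cos(7*B_t/5)/200
  diffusion = (7*sin(7*x/5)/20) evaluated at B_t = 7*sin(7*B_t/5)/20
Therefore d(-cos(7*B_t/5)/4) = (49*cos(7*B_t/5)/200) dt + (7*sin(7*B_t/5)/20) dB_t.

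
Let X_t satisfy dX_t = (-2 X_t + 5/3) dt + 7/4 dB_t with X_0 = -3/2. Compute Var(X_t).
Var(X_t) = 49/64 - 49*exp(-4*t)/64

The variance V(t) = Var(X_t) satisfies V'(t) = 2 a V(t) + c^2 with V(0) = 0 (drift coefficient is linear in X, diffusion is constant). With a = -2, c = 7/4, the solution is
  V(t) = (c^2 / (2 a)) * (exp(2 a t) - 1)
       = ((7/4)^2 / (2*(-2))) * (exp((-4) t) - 1)
       = 49/64 - 49*exp(-4*t)/64.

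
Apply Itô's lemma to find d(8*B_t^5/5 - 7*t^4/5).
d(8*B_t^5/5 - 7*t^4/5) = (16*B_t^3 - 28*t^3/5) dt + (8*B_t^4) dB_t

Itô's formula for f(t, x): d f(t, B_t) = (f_t + (1/2) f_xx) dt + f_x dB_t. Compute partials of f(t, x) = -7*t^4/5 + 8*x^5/5:
  f_t(t,x)  = -28*t^3/5
  f_x(t,x)  = 8*x^4
  f_xx(t,x) = 32*x^3
Assemble drift = f_t + (1/2) f_xx = -28*t^3/5 + 16*x^3 and diffusion = f_x = 8*x^4. Substituting x = B_t:
  d(8*B_t^5/5 - 7*t^4/5) = (16*B_t^3 - 28*t^3/5) dt + (8*B_t^4) dB_t.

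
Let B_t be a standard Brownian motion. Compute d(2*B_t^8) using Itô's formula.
d(2*B_t^8) = (56*B_t^6) dt + (16*B_t^7) dB_t

Itô's formula for f(B_t) gives d f(B_t) = f'(B_t) dB_t + (1/2) f''(B_t) dt. Compute derivatives of f(x) = 2*x^8:
  f'(x)  = 16*x^7
  f''(x) = 112*x^6
Substitute x = B_t and multiply the f'' term by 1/2:
  drift     = (1/2) * (112*x^6) evaluated at B_t = 56*B_t^6
  diffusion = (16*x^7) evaluated at B_t = 16*B_t^7
Therefore d(2*B_t^8) = (56*B_t^6) dt + (16*B_t^7) dB_t.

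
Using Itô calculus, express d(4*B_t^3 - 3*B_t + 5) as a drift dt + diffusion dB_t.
d(4*B_t^3 - 3*B_t + 5) = (12*B_t) dt + (12*B_t^2 - 3) dB_t

Itô's formula for f(B_t) gives d f(B_t) = f'(B_t) dB_t + (1/2) f''(B_t) dt. Compute derivatives of f(x) = 4*x^3 - 3*x + 5:
  f'(x)  = 12*x^2 - 3
  f''(x) = 24*x
Substitute x = B_t and multiply the f'' term by 1/2:
  drift     = (1/2) * (24*x) evaluated at B_t = 12*B_t
  diffusion = (12*x^2 - 3) evaluated at B_t = 12*B_t^2 - 3
Therefore d(4*B_t^3 - 3*B_t + 5) = (12*B_t) dt + (12*B_t^2 - 3) dB_t.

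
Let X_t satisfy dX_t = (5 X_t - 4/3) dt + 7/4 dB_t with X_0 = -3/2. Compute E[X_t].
E[X_t] = 4/15 - 53*exp(5*t)/30

Taking expectations and using E[dB_t] = 0, the mean m(t) = E[X_t] satisfies the ODE m'(t) = a m(t) + b with m(0) = x_0. With a = 5, b = -4/3, x_0 = -3/2, the solution is
  m(t) = x_0 * exp(a t) + (b/a) * (exp(a t) - 1)
       = (-3/2) * exp(5 t) + ((-4/3)/5) * (exp(5 t) - 1)
       = 4/15 - 53*exp(5*t)/30.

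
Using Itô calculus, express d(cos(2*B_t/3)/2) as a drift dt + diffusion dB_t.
d(cos(2*B_t/3)/2) = (-cos(2*B_t/3)/9) dt + (-sin(2*B_t/3)/3) dB_t

Itô's formula for f(B_t) gives d f(B_t) = f'(B_t) dB_t + (1/2) f''(B_t) dt. Compute derivatives of f(x) = cos(2*x/3)/2:
  f'(x)  = -sin(2*x/3)/3
  f''(x) = -2*cos(2*x/3)/9
Substitute x = B_t and multiply the f'' term by 1/2:
  drift     = (1/2) * (-2*cos(2*x/3)/9) evaluated at B_t = -cos(2*B_t/3)/9
  diffusion = (-sin(2*x/3)/3) evaluated at B_t = -sin(2*B_t/3)/3
Therefore d(cos(2*B_t/3)/2) = (-cos(2*B_t/3)/9) dt + (-sin(2*B_t/3)/3) dB_t.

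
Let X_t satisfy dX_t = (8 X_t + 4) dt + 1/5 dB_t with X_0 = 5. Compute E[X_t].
E[X_t] = 11*exp(8*t)/2 - 1/2

Taking expectations and using E[dB_t] = 0, the mean m(t) = E[X_t] satisfies the ODE m'(t) = a m(t) + b with m(0) = x_0. With a = 8, b = 4, x_0 = 5, the solution is
  m(t) = x_0 * exp(a t) + (b/a) * (exp(a t) - 1)
       = 5 * exp(8 t) + (4/8) * (exp(8 t) - 1)
       = 11*exp(8*t)/2 - 1/2.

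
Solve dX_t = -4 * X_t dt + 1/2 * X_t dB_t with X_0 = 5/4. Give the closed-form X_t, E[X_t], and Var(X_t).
X_t = 5/4 * exp((-33/8) t + (1/2) B_t); E[X_t] = 5*exp(-4*t)/4; Var(X_t) = (25*exp(t/4) - 25)*exp(-8*t)/16

For GBM dX = mu X dt + sigma X dB with X_0 = x_0, apply Itô to Y = log X: dY = (mu - sigma^2/2) dt + sigma dB, so Y_t = log(x_0) + (mu - sigma^2/2) t + sigma B_t and hence X_t = x_0 * exp((mu - sigma^2/2) t + sigma B_t).
With mu = -4, sigma = 1/2, x_0 = 5/4, this gives:
  X_t = 5/4 * exp((-33/8) * t + (1/2) * B_t).
Since sigma*B_t ~ Normal(0, sigma^2 t), E[exp(sigma*B_t)] = exp(sigma^2 t / 2); so E[X_t] = x_0 * exp((mu - sigma^2/2) t) * exp(sigma^2 t / 2) = x_0 * exp(mu t) = 5*exp(-4*t)/4.
Var(X_t) = E[X_t^2] - (E[X_t])^2 = x_0^2 * exp(2 mu t) * (exp(sigma^2 t) - 1) = (25*exp(t/4) - 25)*exp(-8*t)/16.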